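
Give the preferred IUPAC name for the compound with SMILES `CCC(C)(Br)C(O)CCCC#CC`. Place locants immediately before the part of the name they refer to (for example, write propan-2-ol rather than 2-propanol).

The longest chain bearing the –OH group and the multiple bond is 10 carbons long (decane).
The highest-priority functional group is an alcohol (–OH), so the name ends in -ol.
The chain contains a C≡C triple bond, so the unsaturation ending is -yne.
Choose the numbering such that numbering from this end puts the hydroxyl group at C-4 rather than C-7.
That gives the hydroxyl at C-4; the triple bond between C-8 and C-9; a bromo group at C-3; a methyl group at C-3.
The substituents are ordered alphabetically, ignoring any di-/tri- multipliers.
The name is 3-bromo-3-methyldec-8-yn-4-ol.

3-bromo-3-methyldec-8-yn-4-ol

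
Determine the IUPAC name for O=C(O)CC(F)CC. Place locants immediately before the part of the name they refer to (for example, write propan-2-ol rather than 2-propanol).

3-fluoropentanoic acid

The longest chain bearing the –COOH group is 5 carbons long (pentane).
The principal characteristic group is a carboxylic acid (terminal –COOH), named with the suffix -oic acid.
Choose the numbering such that the carboxylic acid carbon is C-1 by definition.
This places a fluoro group at C-3.
The name is 3-fluoropentanoic acid.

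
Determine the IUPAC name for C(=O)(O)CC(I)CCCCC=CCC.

The longest chain bearing the –COOH group and the multiple bond is 11 carbons long (undecane).
A carboxylic acid (terminal –COOH) is the principal characteristic group, giving the suffix -oic acid.
The chain contains a C=C double bond, so the unsaturation ending is -ene.
Choose the numbering such that the carboxylic acid carbon is C-1 by definition.
That gives the double bond between C-8 and C-9; an iodo group at C-3.
The name is 3-iodoundec-8-enoic acid.

3-iodoundec-8-enoic acid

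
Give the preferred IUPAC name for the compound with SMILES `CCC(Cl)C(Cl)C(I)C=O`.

The longest carbon chain that includes the –CHO group has 6 carbons, so the parent hydride is hexane.
The principal characteristic group is an aldehyde (terminal –CHO), named with the suffix -al.
Choose the numbering such that the aldehyde carbon is C-1 by definition.
This places chloro groups at C-3 and C-4; an iodo group at C-2.
The substituents are ordered alphabetically, ignoring any di-/tri- multipliers.
The name is 3,4-dichloro-2-iodohexanal.

3,4-dichloro-2-iodohexanal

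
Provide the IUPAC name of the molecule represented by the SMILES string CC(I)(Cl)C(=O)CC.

The longest chain bearing the carbonyl is 5 carbons long (pentane).
A ketone (C=O on an internal carbon) is the principal characteristic group, giving the suffix -one.
Choose the numbering such that the substituent locant set {2,2} is lower than {4,4} at the first point of difference.
That gives the carbonyl at C-3; a chloro group at C-2; an iodo group at C-2.
Substituent prefixes are cited in alphabetical order (multiplying prefixes like di-/tri- are ignored for ordering).
Putting it together: 2-chloro-2-iodopentan-3-one.

2-chloro-2-iodopentan-3-one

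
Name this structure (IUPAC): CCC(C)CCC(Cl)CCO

The longest chain bearing the –OH group is 8 carbons long (octane).
The principal characteristic group is an alcohol (–OH), named with the suffix -ol.
Number the chain so that numbering from this end puts the hydroxyl group at C-1 rather than C-8.
This places the hydroxyl at C-1; a chloro group at C-3; a methyl group at C-6.
Substituent prefixes are cited in alphabetical order (multiplying prefixes like di-/tri- are ignored for ordering).
The name is 3-chloro-6-methyloctan-1-ol.

3-chloro-6-methyloctan-1-ol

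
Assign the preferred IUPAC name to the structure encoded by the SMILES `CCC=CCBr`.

The longest chain bearing the multiple bond is 5 carbons long (pentane).
A C=C double bond in the chain gives the infix -ene-.
Number the chain so that numbering from this end puts the double bond at C-2 rather than C-3.
With this numbering: the double bond between C-2 and C-3; a bromo group at C-1.
The name is 1-bromopent-2-ene.

1-bromopent-2-ene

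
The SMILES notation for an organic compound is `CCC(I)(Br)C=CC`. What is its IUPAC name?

4-bromo-4-iodohex-2-ene

Counting along the main chain through the multiple bond gives 6 carbons: the parent is hexane.
The chain contains a C=C double bond, so the unsaturation ending is -ene.
The numbering direction is chosen so that numbering from this end puts the double bond at C-2 rather than C-4.
With this numbering: the double bond between C-2 and C-3; a bromo group at C-4; an iodo group at C-4.
Prefixes are listed alphabetically: bromo, iodo.
Assembling the pieces gives 4-bromo-4-iodohex-2-ene.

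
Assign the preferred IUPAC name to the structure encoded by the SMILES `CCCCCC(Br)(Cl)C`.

2-bromo-2-chloroheptane

The parent chain contains 7 carbons (heptane).
Choose the numbering such that the substituent locant set {2,2} is lower than {6,6} at the first point of difference.
With this numbering: a bromo group at C-2; a chloro group at C-2.
The substituents are ordered alphabetically, ignoring any di-/tri- multipliers.
Putting it together: 2-bromo-2-chloroheptane.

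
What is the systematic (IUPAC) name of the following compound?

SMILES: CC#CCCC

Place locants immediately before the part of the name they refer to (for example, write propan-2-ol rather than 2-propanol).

The longest chain bearing the multiple bond is 6 carbons long (hexane).
The chain contains a C≡C triple bond, so the unsaturation ending is -yne.
The numbering direction is chosen so that numbering from this end puts the triple bond at C-2 rather than C-4.
That gives the triple bond between C-2 and C-3.
Putting it together: hex-2-yne.

hex-2-yne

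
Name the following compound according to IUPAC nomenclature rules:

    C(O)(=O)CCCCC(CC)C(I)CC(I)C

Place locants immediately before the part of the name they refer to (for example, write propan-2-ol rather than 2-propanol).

6-ethyl-7,9-diiododecanoic acid

Counting along the main chain through the –COOH group gives 10 carbons: the parent is decane.
The principal characteristic group is a carboxylic acid (terminal –COOH), named with the suffix -oic acid.
Choose the numbering such that the carboxylic acid carbon is C-1 by definition.
With this numbering: an ethyl group at C-6; iodo groups at C-7 and C-9.
The substituents are ordered alphabetically, ignoring any di-/tri- multipliers.
Putting it together: 6-ethyl-7,9-diiododecanoic acid.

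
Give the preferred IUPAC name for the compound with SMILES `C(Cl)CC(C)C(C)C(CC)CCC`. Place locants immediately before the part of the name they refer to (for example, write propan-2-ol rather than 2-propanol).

1-chloro-5-ethyl-3,4-dimethyloctane

The longest continuous carbon chain has 8 atoms, so the parent hydride is octane.
The numbering direction is chosen so that the substituent locant set {1,3,4,5} is lower than {4,5,6,8} at the first point of difference.
This places a chloro group at C-1; an ethyl group at C-5; methyl groups at C-3 and C-4.
Prefixes are listed alphabetically: chloro, ethyl, methyl.
The name is 1-chloro-5-ethyl-3,4-dimethyloctane.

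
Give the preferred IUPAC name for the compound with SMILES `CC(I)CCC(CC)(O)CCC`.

The longest chain bearing the –OH group is 8 carbons long (octane).
The principal characteristic group is an alcohol (–OH), named with the suffix -ol.
Choose the numbering such that numbering from this end puts the hydroxyl group at C-4 rather than C-5.
That gives the hydroxyl at C-4; an ethyl group at C-4; an iodo group at C-7.
The substituents are ordered alphabetically, ignoring any di-/tri- multipliers.
Putting it together: 4-ethyl-7-iodooctan-4-ol.

4-ethyl-7-iodooctan-4-ol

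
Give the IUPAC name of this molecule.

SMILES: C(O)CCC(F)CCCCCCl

9-chloro-4-fluorononan-1-ol

The longest chain bearing the –OH group is 9 carbons long (nonane).
The principal characteristic group is an alcohol (–OH), named with the suffix -ol.
Choose the numbering such that numbering from this end puts the hydroxyl group at C-1 rather than C-9.
With this numbering: the hydroxyl at C-1; a chloro group at C-9; a fluoro group at C-4.
Substituent prefixes are cited in alphabetical order (multiplying prefixes like di-/tri- are ignored for ordering).
Putting it together: 9-chloro-4-fluorononan-1-ol.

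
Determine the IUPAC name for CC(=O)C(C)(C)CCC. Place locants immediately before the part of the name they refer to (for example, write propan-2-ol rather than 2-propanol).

3,3-dimethylhexan-2-one

Counting along the main chain through the carbonyl gives 6 carbons: the parent is hexane.
The highest-priority functional group is a ketone (C=O on an internal carbon), so the name ends in -one.
The numbering direction is chosen so that numbering from this end puts the carbonyl group at C-2 rather than C-5.
That gives the carbonyl at C-2; two methyl groups at C-3.
Putting it together: 3,3-dimethylhexan-2-one.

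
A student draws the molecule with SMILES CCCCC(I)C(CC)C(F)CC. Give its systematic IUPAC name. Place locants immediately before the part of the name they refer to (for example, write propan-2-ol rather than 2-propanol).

4-ethyl-3-fluoro-5-iodononane

The longest continuous carbon chain has 9 atoms, so the parent hydride is nonane.
Number the chain so that the substituent locant set {3,4,5} is lower than {5,6,7} at the first point of difference.
With this numbering: an ethyl group at C-4; a fluoro group at C-3; an iodo group at C-5.
Prefixes are listed alphabetically: ethyl, fluoro, iodo.
Putting it together: 4-ethyl-3-fluoro-5-iodononane.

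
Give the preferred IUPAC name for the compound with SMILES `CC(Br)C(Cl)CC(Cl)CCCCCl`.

The longest continuous carbon chain has 9 atoms, so the parent hydride is nonane.
Choose the numbering such that the substituent locant set {1,5,7,8} is lower than {2,3,5,9} at the first point of difference.
With this numbering: a bromo group at C-8; chloro groups at C-1 and C-5 and C-7.
Substituent prefixes are cited in alphabetical order (multiplying prefixes like di-/tri- are ignored for ordering).
The name is 8-bromo-1,5,7-trichlorononane.

8-bromo-1,5,7-trichlorononane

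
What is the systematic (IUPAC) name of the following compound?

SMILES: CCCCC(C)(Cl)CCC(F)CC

The parent chain contains 10 carbons (decane).
The numbering direction is chosen so that the substituent locant set {3,6,6} is lower than {5,5,8} at the first point of difference.
With this numbering: a chloro group at C-6; a fluoro group at C-3; a methyl group at C-6.
The substituents are ordered alphabetically, ignoring any di-/tri- multipliers.
Putting it together: 6-chloro-3-fluoro-6-methyldecane.

6-chloro-3-fluoro-6-methyldecane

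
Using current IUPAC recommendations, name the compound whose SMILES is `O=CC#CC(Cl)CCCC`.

Counting along the main chain through the –CHO group and the multiple bond gives 8 carbons: the parent is octane.
An aldehyde (terminal –CHO) is the principal characteristic group, giving the suffix -al.
There is one C≡C triple bond, indicated by the ending -yne.
Choose the numbering such that the aldehyde carbon is C-1 by definition.
With this numbering: the triple bond between C-2 and C-3; a chloro group at C-4.
Assembling the pieces gives 4-chlorooct-2-ynal.

4-chlorooct-2-ynal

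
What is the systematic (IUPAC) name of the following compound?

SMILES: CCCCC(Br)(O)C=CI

3-bromo-1-iodohept-1-en-3-ol

Counting along the main chain through the –OH group and the multiple bond gives 7 carbons: the parent is heptane.
The principal characteristic group is an alcohol (–OH), named with the suffix -ol.
A C=C double bond in the chain gives the infix -ene-.
The numbering direction is chosen so that numbering from this end puts the hydroxyl group at C-3 rather than C-5.
That gives the hydroxyl at C-3; the double bond between C-1 and C-2; a bromo group at C-3; an iodo group at C-1.
Substituent prefixes are cited in alphabetical order (multiplying prefixes like di-/tri- are ignored for ordering).
The name is 3-bromo-1-iodohept-1-en-3-ol.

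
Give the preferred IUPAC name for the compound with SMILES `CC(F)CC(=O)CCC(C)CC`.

The longest chain bearing the carbonyl is 9 carbons long (nonane).
The highest-priority functional group is a ketone (C=O on an internal carbon), so the name ends in -one.
Number the chain so that numbering from this end puts the carbonyl group at C-4 rather than C-6.
This places the carbonyl at C-4; a fluoro group at C-2; a methyl group at C-7.
Substituent prefixes are cited in alphabetical order (multiplying prefixes like di-/tri- are ignored for ordering).
The name is 2-fluoro-7-methylnonan-4-one.

2-fluoro-7-methylnonan-4-one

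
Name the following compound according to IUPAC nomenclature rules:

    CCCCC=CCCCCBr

The longest chain bearing the multiple bond is 10 carbons long (decane).
There is one C=C double bond, indicated by the ending -ene.
The numbering direction is chosen so that the substituent locant set {1} is lower than {10} at the first point of difference.
This places the double bond between C-5 and C-6; a bromo group at C-1.
Putting it together: 1-bromodec-5-ene.

1-bromodec-5-ene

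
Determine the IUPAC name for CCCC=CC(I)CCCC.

Counting along the main chain through the multiple bond gives 10 carbons: the parent is decane.
There is one C=C double bond, indicated by the ending -ene.
Choose the numbering such that numbering from this end puts the double bond at C-4 rather than C-6.
With this numbering: the double bond between C-4 and C-5; an iodo group at C-6.
The name is 6-iododec-4-ene.

6-iododec-4-ene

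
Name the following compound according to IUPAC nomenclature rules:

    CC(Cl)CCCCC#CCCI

The longest chain bearing the multiple bond is 10 carbons long (decane).
A C≡C triple bond in the chain gives the infix -yne-.
Number the chain so that numbering from this end puts the triple bond at C-3 rather than C-7.
That gives the triple bond between C-3 and C-4; a chloro group at C-9; an iodo group at C-1.
The substituents are ordered alphabetically, ignoring any di-/tri- multipliers.
Putting it together: 9-chloro-1-iododec-3-yne.

9-chloro-1-iododec-3-yne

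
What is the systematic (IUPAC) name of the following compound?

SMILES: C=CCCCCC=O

hept-6-enal

The longest carbon chain that includes the –CHO group and the multiple bond has 7 carbons, so the parent hydride is heptane.
An aldehyde (terminal –CHO) is the principal characteristic group, giving the suffix -al.
The chain contains a C=C double bond, so the unsaturation ending is -ene.
The numbering direction is chosen so that the aldehyde carbon is C-1 by definition.
This places the double bond between C-6 and C-7.
Assembling the pieces gives hept-6-enal.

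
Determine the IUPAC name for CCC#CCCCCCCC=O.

Counting along the main chain through the –CHO group and the multiple bond gives 11 carbons: the parent is undecane.
The highest-priority functional group is an aldehyde (terminal –CHO), so the name ends in -al.
There is one C≡C triple bond, indicated by the ending -yne.
Choose the numbering such that the aldehyde carbon is C-1 by definition.
That gives the triple bond between C-8 and C-9.
Assembling the pieces gives undec-8-ynal.

undec-8-ynal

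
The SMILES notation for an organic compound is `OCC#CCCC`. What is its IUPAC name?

The longest chain bearing the –OH group and the multiple bond is 6 carbons long (hexane).
An alcohol (–OH) is the principal characteristic group, giving the suffix -ol.
A C≡C triple bond in the chain gives the infix -yne-.
The numbering direction is chosen so that numbering from this end puts the hydroxyl group at C-1 rather than C-6.
That gives the hydroxyl at C-1; the triple bond between C-2 and C-3.
Putting it together: hex-2-yn-1-ol.

hex-2-yn-1-ol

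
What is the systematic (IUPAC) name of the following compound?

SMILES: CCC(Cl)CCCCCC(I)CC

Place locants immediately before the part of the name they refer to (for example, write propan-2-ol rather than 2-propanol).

3-chloro-9-iodoundecane

The parent chain contains 11 carbons (undecane).
Choose the numbering such that the locant sets are identical either way, so the alphabetically earlier chloro substituent takes the lower locant (3 rather than 9).
This places a chloro group at C-3; an iodo group at C-9.
The substituents are ordered alphabetically, ignoring any di-/tri- multipliers.
Assembling the pieces gives 3-chloro-9-iodoundecane.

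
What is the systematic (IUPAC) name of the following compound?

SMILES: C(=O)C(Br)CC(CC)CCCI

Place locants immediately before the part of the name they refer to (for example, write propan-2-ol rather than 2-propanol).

2-bromo-4-ethyl-7-iodoheptanal

The longest chain bearing the –CHO group is 7 carbons long (heptane).
The principal characteristic group is an aldehyde (terminal –CHO), named with the suffix -al.
Choose the numbering such that the aldehyde carbon is C-1 by definition.
With this numbering: a bromo group at C-2; an ethyl group at C-4; an iodo group at C-7.
Prefixes are listed alphabetically: bromo, ethyl, iodo.
The name is 2-bromo-4-ethyl-7-iodoheptanal.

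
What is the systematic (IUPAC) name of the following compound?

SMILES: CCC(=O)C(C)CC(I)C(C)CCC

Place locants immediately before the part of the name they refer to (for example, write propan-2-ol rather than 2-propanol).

6-iodo-4,7-dimethyldecan-3-one

The longest chain bearing the carbonyl is 10 carbons long (decane).
The principal characteristic group is a ketone (C=O on an internal carbon), named with the suffix -one.
The numbering direction is chosen so that numbering from this end puts the carbonyl group at C-3 rather than C-8.
This places the carbonyl at C-3; an iodo group at C-6; methyl groups at C-4 and C-7.
The substituents are ordered alphabetically, ignoring any di-/tri- multipliers.
The name is 6-iodo-4,7-dimethyldecan-3-one.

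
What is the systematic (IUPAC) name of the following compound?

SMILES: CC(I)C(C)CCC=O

The longest carbon chain that includes the –CHO group has 6 carbons, so the parent hydride is hexane.
The principal characteristic group is an aldehyde (terminal –CHO), named with the suffix -al.
The numbering direction is chosen so that the aldehyde carbon is C-1 by definition.
This places an iodo group at C-5; a methyl group at C-4.
The substituents are ordered alphabetically, ignoring any di-/tri- multipliers.
Assembling the pieces gives 5-iodo-4-methylhexanal.

5-iodo-4-methylhexanal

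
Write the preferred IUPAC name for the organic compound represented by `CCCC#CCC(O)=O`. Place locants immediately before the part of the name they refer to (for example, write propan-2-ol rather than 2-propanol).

The longest carbon chain that includes the –COOH group and the multiple bond has 7 carbons, so the parent hydride is heptane.
The highest-priority functional group is a carboxylic acid (terminal –COOH), so the name ends in -oic acid.
A C≡C triple bond in the chain gives the infix -yne-.
Number the chain so that the carboxylic acid carbon is C-1 by definition.
With this numbering: the triple bond between C-3 and C-4.
Putting it together: hept-3-ynoic acid.

hept-3-ynoic acid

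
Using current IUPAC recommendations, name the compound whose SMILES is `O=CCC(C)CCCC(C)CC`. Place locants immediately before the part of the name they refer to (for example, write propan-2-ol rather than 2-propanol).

3,7-dimethylnonanal

The longest chain bearing the –CHO group is 9 carbons long (nonane).
An aldehyde (terminal –CHO) is the principal characteristic group, giving the suffix -al.
Choose the numbering such that the aldehyde carbon is C-1 by definition.
That gives methyl groups at C-3 and C-7.
Assembling the pieces gives 3,7-dimethylnonanal.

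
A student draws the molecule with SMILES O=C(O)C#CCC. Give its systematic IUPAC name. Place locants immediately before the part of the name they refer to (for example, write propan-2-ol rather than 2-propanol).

The longest carbon chain that includes the –COOH group and the multiple bond has 5 carbons, so the parent hydride is pentane.
A carboxylic acid (terminal –COOH) is the principal characteristic group, giving the suffix -oic acid.
There is one C≡C triple bond, indicated by the ending -yne.
Number the chain so that the carboxylic acid carbon is C-1 by definition.
That gives the triple bond between C-2 and C-3.
Putting it together: pent-2-ynoic acid.

pent-2-ynoic acid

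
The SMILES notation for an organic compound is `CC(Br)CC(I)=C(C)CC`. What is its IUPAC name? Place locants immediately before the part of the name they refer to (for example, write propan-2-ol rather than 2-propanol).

The longest chain bearing the multiple bond is 7 carbons long (heptane).
The chain contains a C=C double bond, so the unsaturation ending is -ene.
Choose the numbering such that numbering from this end puts the double bond at C-3 rather than C-4.
That gives the double bond between C-3 and C-4; a bromo group at C-6; an iodo group at C-4; a methyl group at C-3.
Substituent prefixes are cited in alphabetical order (multiplying prefixes like di-/tri- are ignored for ordering).
Assembling the pieces gives 6-bromo-4-iodo-3-methylhept-3-ene.

6-bromo-4-iodo-3-methylhept-3-ene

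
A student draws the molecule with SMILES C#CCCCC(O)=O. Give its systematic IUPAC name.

hex-5-ynoic acid

The longest chain bearing the –COOH group and the multiple bond is 6 carbons long (hexane).
The principal characteristic group is a carboxylic acid (terminal –COOH), named with the suffix -oic acid.
A C≡C triple bond in the chain gives the infix -yne-.
Choose the numbering such that the carboxylic acid carbon is C-1 by definition.
With this numbering: the triple bond between C-5 and C-6.
Putting it together: hex-5-ynoic acid.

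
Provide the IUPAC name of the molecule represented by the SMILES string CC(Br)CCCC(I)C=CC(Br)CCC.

The longest chain bearing the multiple bond is 12 carbons long (dodecane).
The chain contains a C=C double bond, so the unsaturation ending is -ene.
Number the chain so that numbering from this end puts the double bond at C-5 rather than C-7.
This places the double bond between C-5 and C-6; bromo groups at C-4 and C-11; an iodo group at C-7.
Prefixes are listed alphabetically: bromo, iodo.
Assembling the pieces gives 4,11-dibromo-7-iodododec-5-ene.

4,11-dibromo-7-iodododec-5-ene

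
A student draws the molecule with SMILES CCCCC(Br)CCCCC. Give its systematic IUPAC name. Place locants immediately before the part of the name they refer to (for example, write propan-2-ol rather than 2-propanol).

The parent chain contains 10 carbons (decane).
Number the chain so that the substituent locant set {5} is lower than {6} at the first point of difference.
This places a bromo group at C-5.
Putting it together: 5-bromodecane.

5-bromodecane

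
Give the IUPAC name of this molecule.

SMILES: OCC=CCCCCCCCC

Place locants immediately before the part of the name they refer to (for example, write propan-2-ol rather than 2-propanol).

undec-2-en-1-ol

The longest chain bearing the –OH group and the multiple bond is 11 carbons long (undecane).
The principal characteristic group is an alcohol (–OH), named with the suffix -ol.
There is one C=C double bond, indicated by the ending -ene.
Number the chain so that numbering from this end puts the hydroxyl group at C-1 rather than C-11.
With this numbering: the hydroxyl at C-1; the double bond between C-2 and C-3.
Assembling the pieces gives undec-2-en-1-ol.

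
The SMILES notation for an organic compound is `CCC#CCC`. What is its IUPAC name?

hex-3-yne

The longest chain bearing the multiple bond is 6 carbons long (hexane).
A C≡C triple bond in the chain gives the infix -yne-.
Both numbering directions give the same locant set; either may be used.
That gives the triple bond between C-3 and C-4.
Putting it together: hex-3-yne.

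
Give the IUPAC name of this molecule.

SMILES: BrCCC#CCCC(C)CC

1-bromo-7-methylnon-3-yne

The longest carbon chain that includes the multiple bond has 9 carbons, so the parent hydride is nonane.
A C≡C triple bond in the chain gives the infix -yne-.
The numbering direction is chosen so that numbering from this end puts the triple bond at C-3 rather than C-6.
This places the triple bond between C-3 and C-4; a bromo group at C-1; a methyl group at C-7.
Prefixes are listed alphabetically: bromo, methyl.
Putting it together: 1-bromo-7-methylnon-3-yne.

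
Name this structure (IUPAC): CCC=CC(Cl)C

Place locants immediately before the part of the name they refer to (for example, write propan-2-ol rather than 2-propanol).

2-chlorohex-3-ene

Counting along the main chain through the multiple bond gives 6 carbons: the parent is hexane.
The chain contains a C=C double bond, so the unsaturation ending is -ene.
Choose the numbering such that the substituent locant set {2} is lower than {5} at the first point of difference.
This places the double bond between C-3 and C-4; a chloro group at C-2.
Assembling the pieces gives 2-chlorohex-3-ene.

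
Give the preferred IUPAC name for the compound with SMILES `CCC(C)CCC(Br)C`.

2-bromo-5-methylheptane

The parent chain contains 7 carbons (heptane).
Choose the numbering such that the substituent locant set {2,5} is lower than {3,6} at the first point of difference.
This places a bromo group at C-2; a methyl group at C-5.
The substituents are ordered alphabetically, ignoring any di-/tri- multipliers.
Assembling the pieces gives 2-bromo-5-methylheptane.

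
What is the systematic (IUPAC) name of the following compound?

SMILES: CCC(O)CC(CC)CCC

5-ethyloctan-3-ol

The longest chain bearing the –OH group is 8 carbons long (octane).
An alcohol (–OH) is the principal characteristic group, giving the suffix -ol.
Number the chain so that numbering from this end puts the hydroxyl group at C-3 rather than C-6.
That gives the hydroxyl at C-3; an ethyl group at C-5.
Putting it together: 5-ethyloctan-3-ol.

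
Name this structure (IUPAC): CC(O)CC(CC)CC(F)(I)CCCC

The longest carbon chain that includes the –OH group has 10 carbons, so the parent hydride is decane.
The highest-priority functional group is an alcohol (–OH), so the name ends in -ol.
The numbering direction is chosen so that numbering from this end puts the hydroxyl group at C-2 rather than C-9.
With this numbering: the hydroxyl at C-2; an ethyl group at C-4; a fluoro group at C-6; an iodo group at C-6.
The substituents are ordered alphabetically, ignoring any di-/tri- multipliers.
Assembling the pieces gives 4-ethyl-6-fluoro-6-iododecan-2-ol.

4-ethyl-6-fluoro-6-iododecan-2-ol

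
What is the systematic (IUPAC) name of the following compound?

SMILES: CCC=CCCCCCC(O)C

Counting along the main chain through the –OH group and the multiple bond gives 11 carbons: the parent is undecane.
The highest-priority functional group is an alcohol (–OH), so the name ends in -ol.
A C=C double bond in the chain gives the infix -ene-.
The numbering direction is chosen so that numbering from this end puts the hydroxyl group at C-2 rather than C-10.
This places the hydroxyl at C-2; the double bond between C-8 and C-9.
Assembling the pieces gives undec-8-en-2-ol.

undec-8-en-2-ol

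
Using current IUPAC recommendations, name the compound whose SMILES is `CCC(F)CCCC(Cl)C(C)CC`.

The parent chain contains 10 carbons (decane).
The numbering direction is chosen so that the substituent locant set {3,4,8} is lower than {3,7,8} at the first point of difference.
That gives a chloro group at C-4; a fluoro group at C-8; a methyl group at C-3.
Prefixes are listed alphabetically: chloro, fluoro, methyl.
Assembling the pieces gives 4-chloro-8-fluoro-3-methyldecane.

4-chloro-8-fluoro-3-methyldecane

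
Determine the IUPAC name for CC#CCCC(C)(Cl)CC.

6-chloro-6-methyloct-2-yne

The longest chain bearing the multiple bond is 8 carbons long (octane).
A C≡C triple bond in the chain gives the infix -yne-.
The numbering direction is chosen so that numbering from this end puts the triple bond at C-2 rather than C-6.
This places the triple bond between C-2 and C-3; a chloro group at C-6; a methyl group at C-6.
Prefixes are listed alphabetically: chloro, methyl.
The name is 6-chloro-6-methyloct-2-yne.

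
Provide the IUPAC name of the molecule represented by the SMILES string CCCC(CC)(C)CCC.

4-ethyl-4-methylheptane

The parent chain contains 7 carbons (heptane).
The molecule is symmetric, so either numbering direction gives the same locants.
This places an ethyl group at C-4; a methyl group at C-4.
Prefixes are listed alphabetically: ethyl, methyl.
Assembling the pieces gives 4-ethyl-4-methylheptane.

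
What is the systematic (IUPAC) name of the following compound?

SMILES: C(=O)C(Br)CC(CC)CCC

2-bromo-4-ethylheptanal

The longest carbon chain that includes the –CHO group has 7 carbons, so the parent hydride is heptane.
The principal characteristic group is an aldehyde (terminal –CHO), named with the suffix -al.
The numbering direction is chosen so that the aldehyde carbon is C-1 by definition.
This places a bromo group at C-2; an ethyl group at C-4.
Substituent prefixes are cited in alphabetical order (multiplying prefixes like di-/tri- are ignored for ordering).
Assembling the pieces gives 2-bromo-4-ethylheptanal.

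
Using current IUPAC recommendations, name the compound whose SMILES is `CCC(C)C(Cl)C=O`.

The longest chain bearing the –CHO group is 5 carbons long (pentane).
The principal characteristic group is an aldehyde (terminal –CHO), named with the suffix -al.
Choose the numbering such that the aldehyde carbon is C-1 by definition.
That gives a chloro group at C-2; a methyl group at C-3.
Substituent prefixes are cited in alphabetical order (multiplying prefixes like di-/tri- are ignored for ordering).
The name is 2-chloro-3-methylpentanal.

2-chloro-3-methylpentanal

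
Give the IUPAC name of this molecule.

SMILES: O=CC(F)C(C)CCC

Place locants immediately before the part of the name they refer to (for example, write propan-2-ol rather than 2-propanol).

2-fluoro-3-methylhexanal

The longest carbon chain that includes the –CHO group has 6 carbons, so the parent hydride is hexane.
The highest-priority functional group is an aldehyde (terminal –CHO), so the name ends in -al.
Choose the numbering such that the aldehyde carbon is C-1 by definition.
That gives a fluoro group at C-2; a methyl group at C-3.
Substituent prefixes are cited in alphabetical order (multiplying prefixes like di-/tri- are ignored for ordering).
Assembling the pieces gives 2-fluoro-3-methylhexanal.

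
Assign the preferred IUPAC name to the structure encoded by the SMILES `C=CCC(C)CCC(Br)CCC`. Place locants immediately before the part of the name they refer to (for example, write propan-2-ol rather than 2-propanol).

7-bromo-4-methyldec-1-ene

The longest carbon chain that includes the multiple bond has 10 carbons, so the parent hydride is decane.
There is one C=C double bond, indicated by the ending -ene.
The numbering direction is chosen so that numbering from this end puts the double bond at C-1 rather than C-9.
That gives the double bond between C-1 and C-2; a bromo group at C-7; a methyl group at C-4.
Prefixes are listed alphabetically: bromo, methyl.
Assembling the pieces gives 7-bromo-4-methyldec-1-ene.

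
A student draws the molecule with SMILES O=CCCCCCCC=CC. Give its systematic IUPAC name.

The longest carbon chain that includes the –CHO group and the multiple bond has 10 carbons, so the parent hydride is decane.
The highest-priority functional group is an aldehyde (terminal –CHO), so the name ends in -al.
The chain contains a C=C double bond, so the unsaturation ending is -ene.
The numbering direction is chosen so that the aldehyde carbon is C-1 by definition.
This places the double bond between C-8 and C-9.
The name is dec-8-enal.

dec-8-enal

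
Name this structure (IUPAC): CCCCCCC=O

heptanal

The longest chain bearing the –CHO group is 7 carbons long (heptane).
An aldehyde (terminal –CHO) is the principal characteristic group, giving the suffix -al.
Number the chain so that the aldehyde carbon is C-1 by definition.
Assembling the pieces gives heptanal.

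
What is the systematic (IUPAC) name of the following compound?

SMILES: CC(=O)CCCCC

The longest carbon chain that includes the carbonyl has 7 carbons, so the parent hydride is heptane.
The principal characteristic group is a ketone (C=O on an internal carbon), named with the suffix -one.
Choose the numbering such that numbering from this end puts the carbonyl group at C-2 rather than C-6.
This places the carbonyl at C-2.
The name is heptan-2-one.

heptan-2-one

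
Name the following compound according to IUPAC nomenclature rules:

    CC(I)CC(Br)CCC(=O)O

4-bromo-6-iodoheptanoic acid

Counting along the main chain through the –COOH group gives 7 carbons: the parent is heptane.
A carboxylic acid (terminal –COOH) is the principal characteristic group, giving the suffix -oic acid.
Number the chain so that the carboxylic acid carbon is C-1 by definition.
This places a bromo group at C-4; an iodo group at C-6.
Prefixes are listed alphabetically: bromo, iodo.
Putting it together: 4-bromo-6-iodoheptanoic acid.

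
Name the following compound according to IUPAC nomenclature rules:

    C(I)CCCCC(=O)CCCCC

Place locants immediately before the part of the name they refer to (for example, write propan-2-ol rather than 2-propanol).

Counting along the main chain through the carbonyl gives 11 carbons: the parent is undecane.
A ketone (C=O on an internal carbon) is the principal characteristic group, giving the suffix -one.
Choose the numbering such that the substituent locant set {1} is lower than {11} at the first point of difference.
That gives the carbonyl at C-6; an iodo group at C-1.
The name is 1-iodoundecan-6-one.

1-iodoundecan-6-one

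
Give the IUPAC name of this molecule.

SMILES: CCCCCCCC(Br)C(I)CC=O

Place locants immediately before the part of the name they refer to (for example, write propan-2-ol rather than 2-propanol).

4-bromo-3-iodoundecanal

The longest chain bearing the –CHO group is 11 carbons long (undecane).
The highest-priority functional group is an aldehyde (terminal –CHO), so the name ends in -al.
Number the chain so that the aldehyde carbon is C-1 by definition.
That gives a bromo group at C-4; an iodo group at C-3.
Substituent prefixes are cited in alphabetical order (multiplying prefixes like di-/tri- are ignored for ordering).
Assembling the pieces gives 4-bromo-3-iodoundecanal.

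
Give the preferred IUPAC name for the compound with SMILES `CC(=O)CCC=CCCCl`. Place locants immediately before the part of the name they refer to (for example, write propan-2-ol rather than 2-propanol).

8-chlorooct-5-en-2-one

Counting along the main chain through the carbonyl and the multiple bond gives 8 carbons: the parent is octane.
The highest-priority functional group is a ketone (C=O on an internal carbon), so the name ends in -one.
The chain contains a C=C double bond, so the unsaturation ending is -ene.
Number the chain so that numbering from this end puts the carbonyl group at C-2 rather than C-7.
That gives the carbonyl at C-2; the double bond between C-5 and C-6; a chloro group at C-8.
Putting it together: 8-chlorooct-5-en-2-one.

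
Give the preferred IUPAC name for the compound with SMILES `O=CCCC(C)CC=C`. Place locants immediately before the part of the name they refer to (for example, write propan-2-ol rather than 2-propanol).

The longest carbon chain that includes the –CHO group and the multiple bond has 7 carbons, so the parent hydride is heptane.
An aldehyde (terminal –CHO) is the principal characteristic group, giving the suffix -al.
The chain contains a C=C double bond, so the unsaturation ending is -ene.
Choose the numbering such that the aldehyde carbon is C-1 by definition.
That gives the double bond between C-6 and C-7; a methyl group at C-4.
The name is 4-methylhept-6-enal.

4-methylhept-6-enal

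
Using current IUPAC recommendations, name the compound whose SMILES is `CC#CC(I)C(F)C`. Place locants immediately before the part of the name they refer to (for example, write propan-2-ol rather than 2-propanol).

5-fluoro-4-iodohex-2-yne

The longest carbon chain that includes the multiple bond has 6 carbons, so the parent hydride is hexane.
A C≡C triple bond in the chain gives the infix -yne-.
Number the chain so that numbering from this end puts the triple bond at C-2 rather than C-4.
That gives the triple bond between C-2 and C-3; a fluoro group at C-5; an iodo group at C-4.
The substituents are ordered alphabetically, ignoring any di-/tri- multipliers.
Assembling the pieces gives 5-fluoro-4-iodohex-2-yne.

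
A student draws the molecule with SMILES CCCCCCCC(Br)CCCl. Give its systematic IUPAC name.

The longest carbon chain is 10 atoms: the parent is decane.
Number the chain so that the substituent locant set {1,3} is lower than {8,10} at the first point of difference.
With this numbering: a bromo group at C-3; a chloro group at C-1.
Substituent prefixes are cited in alphabetical order (multiplying prefixes like di-/tri- are ignored for ordering).
Putting it together: 3-bromo-1-chlorodecane.

3-bromo-1-chlorodecane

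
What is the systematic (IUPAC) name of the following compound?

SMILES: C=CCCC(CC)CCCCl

8-chloro-5-ethyloct-1-ene

The longest chain bearing the multiple bond is 8 carbons long (octane).
The chain contains a C=C double bond, so the unsaturation ending is -ene.
Choose the numbering such that numbering from this end puts the double bond at C-1 rather than C-7.
With this numbering: the double bond between C-1 and C-2; a chloro group at C-8; an ethyl group at C-5.
Prefixes are listed alphabetically: chloro, ethyl.
The name is 8-chloro-5-ethyloct-1-ene.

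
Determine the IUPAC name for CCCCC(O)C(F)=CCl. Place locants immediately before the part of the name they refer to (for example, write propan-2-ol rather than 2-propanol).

The longest chain bearing the –OH group and the multiple bond is 7 carbons long (heptane).
An alcohol (–OH) is the principal characteristic group, giving the suffix -ol.
There is one C=C double bond, indicated by the ending -ene.
Choose the numbering such that numbering from this end puts the hydroxyl group at C-3 rather than C-5.
That gives the hydroxyl at C-3; the double bond between C-1 and C-2; a chloro group at C-1; a fluoro group at C-2.
The substituents are ordered alphabetically, ignoring any di-/tri- multipliers.
The name is 1-chloro-2-fluorohept-1-en-3-ol.

1-chloro-2-fluorohept-1-en-3-ol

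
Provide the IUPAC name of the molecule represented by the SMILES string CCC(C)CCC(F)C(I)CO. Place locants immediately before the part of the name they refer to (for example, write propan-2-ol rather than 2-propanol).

3-fluoro-2-iodo-6-methyloctan-1-ol

Counting along the main chain through the –OH group gives 8 carbons: the parent is octane.
An alcohol (–OH) is the principal characteristic group, giving the suffix -ol.
Number the chain so that numbering from this end puts the hydroxyl group at C-1 rather than C-8.
With this numbering: the hydroxyl at C-1; a fluoro group at C-3; an iodo group at C-2; a methyl group at C-6.
Prefixes are listed alphabetically: fluoro, iodo, methyl.
Putting it together: 3-fluoro-2-iodo-6-methyloctan-1-ol.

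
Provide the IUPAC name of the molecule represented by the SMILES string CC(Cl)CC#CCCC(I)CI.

The longest carbon chain that includes the multiple bond has 9 carbons, so the parent hydride is nonane.
A C≡C triple bond in the chain gives the infix -yne-.
Number the chain so that numbering from this end puts the triple bond at C-4 rather than C-5.
This places the triple bond between C-4 and C-5; a chloro group at C-2; iodo groups at C-8 and C-9.
Substituent prefixes are cited in alphabetical order (multiplying prefixes like di-/tri- are ignored for ordering).
Putting it together: 2-chloro-8,9-diiodonon-4-yne.

2-chloro-8,9-diiodonon-4-yne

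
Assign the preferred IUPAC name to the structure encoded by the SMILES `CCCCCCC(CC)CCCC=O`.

The longest chain bearing the –CHO group is 11 carbons long (undecane).
The highest-priority functional group is an aldehyde (terminal –CHO), so the name ends in -al.
The numbering direction is chosen so that the aldehyde carbon is C-1 by definition.
That gives an ethyl group at C-5.
Assembling the pieces gives 5-ethylundecanal.

5-ethylundecanal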